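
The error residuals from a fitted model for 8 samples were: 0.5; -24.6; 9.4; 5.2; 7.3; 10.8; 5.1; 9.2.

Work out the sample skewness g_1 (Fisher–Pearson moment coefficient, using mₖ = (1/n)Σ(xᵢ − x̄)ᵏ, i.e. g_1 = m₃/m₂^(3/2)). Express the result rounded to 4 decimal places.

x̄ = (0.5 - 24.6 + 9.4 + 5.2 + 7.3 + 10.8 + 5.1 + 9.2) / 8 = 2.8625
deviations (xᵢ − x̄): -2.3625, -27.4625, 6.5375, 2.3375, 4.4375, 7.9375, 2.2375, 6.3375
Σ(xᵢ − x̄)² = 935.8388 ⇒ m₂ = 935.8388/8 = 116.97984
Σ(xᵢ − x̄)³ = -19579.7067 ⇒ m₃ = -19579.7067/8 = -2447.46334
m₂^(3/2) = 116.97984^(1.5) = 1265.22148
g_1 = m₃ / m₂^(3/2) = -2447.46334 / 1265.22148 ≈ -1.9344

-1.9344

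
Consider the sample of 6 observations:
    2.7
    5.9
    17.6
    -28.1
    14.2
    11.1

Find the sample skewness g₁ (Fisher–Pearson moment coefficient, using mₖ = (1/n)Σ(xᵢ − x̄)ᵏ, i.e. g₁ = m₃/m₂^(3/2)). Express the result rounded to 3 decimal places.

x̄ = (2.7 + 5.9 + 17.6 - 28.1 + 14.2 + 11.1) / 6 = 3.9000
deviations (xᵢ − x̄): -1.2000, 2.0000, 13.7000, -32.0000, 10.3000, 7.2000
Σ(xᵢ − x̄)² = 1375.0600 ⇒ m₂ = 1375.0600/6 = 229.17667
Σ(xᵢ − x̄)³ = -28724.4000 ⇒ m₃ = -28724.4000/6 = -4787.40000
m₂^(3/2) = 229.17667^(1.5) = 3469.40977
g₁ = m₃ / m₂^(3/2) = -4787.40000 / 3469.40977 ≈ -1.380

-1.380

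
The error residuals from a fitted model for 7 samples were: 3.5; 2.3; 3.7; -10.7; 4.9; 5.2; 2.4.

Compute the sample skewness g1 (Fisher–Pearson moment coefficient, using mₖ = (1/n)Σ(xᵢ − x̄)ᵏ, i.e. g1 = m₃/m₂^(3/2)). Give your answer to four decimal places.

x̄ = (3.5 + 2.3 + 3.7 - 10.7 + 4.9 + 5.2 + 2.4) / 7 = 1.6143
deviations (xᵢ − x̄): 1.8857, 0.6857, 2.0857, -12.3143, 3.2857, 3.5857, 0.7857
Σ(xᵢ − x̄)² = 184.2886 ⇒ m₂ = 184.2886/7 = 26.32694
Σ(xᵢ − x̄)³ = -1769.1971 ⇒ m₃ = -1769.1971/7 = -252.74244
m₂^(3/2) = 26.32694^(1.5) = 135.08295
g1 = m₃ / m₂^(3/2) = -252.74244 / 135.08295 ≈ -1.8710

-1.8710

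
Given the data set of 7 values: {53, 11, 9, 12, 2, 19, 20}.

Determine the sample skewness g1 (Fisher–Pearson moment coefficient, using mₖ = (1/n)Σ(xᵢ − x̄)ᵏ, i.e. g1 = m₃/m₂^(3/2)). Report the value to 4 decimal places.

x̄ = (53 + 11 + 9 + 12 + 2 + 19 + 20) / 7 = 18.0000
deviations (xᵢ − x̄): 35.0000, -7.0000, -9.0000, -6.0000, -16.0000, 1.0000, 2.0000
Σ(xᵢ − x̄)² = 1652.0000 ⇒ m₂ = 1652.0000/7 = 236.00000
Σ(xᵢ − x̄)³ = 37500.0000 ⇒ m₃ = 37500.0000/7 = 5357.14286
m₂^(3/2) = 236.00000^(1.5) = 3625.50079
g1 = m₃ / m₂^(3/2) = 5357.14286 / 3625.50079 ≈ 1.4776

1.4776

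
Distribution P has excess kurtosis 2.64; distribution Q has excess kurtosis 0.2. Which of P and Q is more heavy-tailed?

P

Higher excess kurtosis ⇒ heavier tails relative to the normal distribution.
2.64 vs 0.2: the larger is 2.64, so P has heavier tails.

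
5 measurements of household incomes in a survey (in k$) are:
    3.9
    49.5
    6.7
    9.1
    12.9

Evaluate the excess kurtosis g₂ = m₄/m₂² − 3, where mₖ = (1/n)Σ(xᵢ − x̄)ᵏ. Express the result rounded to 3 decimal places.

0.097

x̄ = 16.4200
Σ(xᵢ − x̄)² = 1411.4880 ⇒ m₂ = 282.29760
Σ(xᵢ − x̄)⁴ = 1233984.1768 ⇒ m₄ = 246796.83536
m₂² = 79691.93497
g₂ = m₄/m₂² − 3 = 3.09689 − 3 ≈ 0.097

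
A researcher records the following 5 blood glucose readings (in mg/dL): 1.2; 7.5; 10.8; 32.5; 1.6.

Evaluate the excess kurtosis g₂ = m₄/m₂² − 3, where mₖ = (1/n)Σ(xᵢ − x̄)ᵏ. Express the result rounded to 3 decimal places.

x̄ = 10.7200
Σ(xᵢ − x̄)² = 658.5480 ⇒ m₂ = 131.70960
Σ(xᵢ − x̄)⁴ = 240264.7329 ⇒ m₄ = 48052.94658
m₂² = 17347.41873
g₂ = m₄/m₂² − 3 = 2.77003 − 3 ≈ -0.230

-0.230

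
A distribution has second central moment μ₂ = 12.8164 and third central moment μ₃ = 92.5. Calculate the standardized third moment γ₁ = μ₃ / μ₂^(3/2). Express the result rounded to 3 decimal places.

2.016

σ = √μ₂ = √12.8164 = 3.58000
σ³ = μ₂^(3/2) = 45.88271
γ₁ = μ₃/σ³ = 92.5 / 45.88271 ≈ 2.016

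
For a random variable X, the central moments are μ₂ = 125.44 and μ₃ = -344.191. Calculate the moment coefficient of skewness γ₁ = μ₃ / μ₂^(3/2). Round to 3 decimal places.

-0.245

σ = √μ₂ = √125.44 = 11.20000
σ³ = μ₂^(3/2) = 1404.92800
γ₁ = μ₃/σ³ = -344.191 / 1404.92800 ≈ -0.245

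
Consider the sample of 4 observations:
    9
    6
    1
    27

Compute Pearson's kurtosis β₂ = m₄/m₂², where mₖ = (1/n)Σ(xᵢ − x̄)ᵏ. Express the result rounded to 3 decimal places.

x̄ = 10.7500
Σ(xᵢ − x̄)² = 384.7500 ⇒ m₂ = 96.18750
Σ(xᵢ − x̄)⁴ = 79284.3281 ⇒ m₄ = 19821.08203
m₂² = 9252.03516
β₂ = m₄/m₂² = 19821.08203 / 9252.03516 ≈ 2.142

2.142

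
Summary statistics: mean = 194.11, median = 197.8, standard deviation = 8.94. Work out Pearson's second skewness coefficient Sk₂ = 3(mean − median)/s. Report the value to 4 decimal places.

Sk₂ = 3(194.11 − 197.8) / 8.94 = 3 × -3.6900 / 8.94
    = -11.0700 / 8.94 ≈ -1.2383

-1.2383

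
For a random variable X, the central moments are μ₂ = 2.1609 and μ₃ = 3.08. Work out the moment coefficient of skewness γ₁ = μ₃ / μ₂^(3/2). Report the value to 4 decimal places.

σ = √μ₂ = √2.1609 = 1.47000
σ³ = μ₂^(3/2) = 3.17652
γ₁ = μ₃/σ³ = 3.08 / 3.17652 ≈ 0.9696

0.9696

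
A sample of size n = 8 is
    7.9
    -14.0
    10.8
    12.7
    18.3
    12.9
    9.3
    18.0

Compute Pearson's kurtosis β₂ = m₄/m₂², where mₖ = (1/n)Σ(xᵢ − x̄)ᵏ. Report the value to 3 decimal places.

x̄ = 9.4875
Σ(xᵢ − x̄)² = 728.0288 ⇒ m₂ = 91.00359
Σ(xᵢ − x̄)⁴ = 315865.0580 ⇒ m₄ = 39483.13225
m₂² = 8281.65408
β₂ = m₄/m₂² = 39483.13225 / 8281.65408 ≈ 4.768

4.768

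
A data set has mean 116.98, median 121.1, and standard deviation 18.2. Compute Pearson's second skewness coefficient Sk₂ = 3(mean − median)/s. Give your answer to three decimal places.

Sk₂ = 3(116.98 − 121.1) / 18.2 = 3 × -4.1200 / 18.2
    = -12.3600 / 18.2 ≈ -0.679

-0.679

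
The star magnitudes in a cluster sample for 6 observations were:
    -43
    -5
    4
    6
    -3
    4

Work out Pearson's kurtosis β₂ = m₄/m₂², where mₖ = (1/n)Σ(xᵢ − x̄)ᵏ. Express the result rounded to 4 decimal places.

3.8084

x̄ = -6.1667
Σ(xᵢ − x̄)² = 1722.8333 ⇒ m₂ = 287.13889
Σ(xᵢ − x̄)⁴ = 1884001.4861 ⇒ m₄ = 314000.24769
m₂² = 82448.74151
β₂ = m₄/m₂² = 314000.24769 / 82448.74151 ≈ 3.8084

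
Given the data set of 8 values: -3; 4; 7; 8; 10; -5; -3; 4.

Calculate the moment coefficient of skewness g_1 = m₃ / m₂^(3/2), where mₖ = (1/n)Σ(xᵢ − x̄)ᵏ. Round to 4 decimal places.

-0.1972

x̄ = (-3 + 4 + 7 + 8 + 10 - 5 - 3 + 4) / 8 = 2.7500
deviations (xᵢ − x̄): -5.7500, 1.2500, 4.2500, 5.2500, 7.2500, -7.7500, -5.7500, 1.2500
Σ(xᵢ − x̄)² = 227.5000 ⇒ m₂ = 227.5000/8 = 28.43750
Σ(xᵢ − x̄)³ = -239.2500 ⇒ m₃ = -239.2500/8 = -29.90625
m₂^(3/2) = 28.43750^(1.5) = 151.64815
g_1 = m₃ / m₂^(3/2) = -29.90625 / 151.64815 ≈ -0.1972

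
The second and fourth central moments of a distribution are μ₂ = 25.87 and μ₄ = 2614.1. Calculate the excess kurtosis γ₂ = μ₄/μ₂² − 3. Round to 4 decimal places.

μ₂² = 25.87² = 669.25690
μ₄/μ₂² = 2614.1 / 669.25690 = 3.90597
γ₂ = 3.90597 − 3 ≈ 0.9060

0.9060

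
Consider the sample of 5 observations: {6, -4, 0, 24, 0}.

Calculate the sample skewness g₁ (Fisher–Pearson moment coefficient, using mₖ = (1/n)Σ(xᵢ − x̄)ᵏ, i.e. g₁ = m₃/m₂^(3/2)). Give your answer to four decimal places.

x̄ = (6 - 4 + 0 + 24 + 0) / 5 = 5.2000
deviations (xᵢ − x̄): 0.8000, -9.2000, -5.2000, 18.8000, -5.2000
Σ(xᵢ − x̄)² = 492.8000 ⇒ m₂ = 492.8000/5 = 98.56000
Σ(xᵢ − x̄)³ = 5585.2800 ⇒ m₃ = 5585.2800/5 = 1117.05600
m₂^(3/2) = 98.56000^(1.5) = 978.47795
g₁ = m₃ / m₂^(3/2) = 1117.05600 / 978.47795 ≈ 1.1416

1.1416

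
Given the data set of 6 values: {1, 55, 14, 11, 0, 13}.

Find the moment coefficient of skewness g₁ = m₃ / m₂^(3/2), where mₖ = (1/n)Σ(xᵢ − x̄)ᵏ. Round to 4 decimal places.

x̄ = (1 + 55 + 14 + 11 + 0 + 13) / 6 = 15.6667
deviations (xᵢ − x̄): -14.6667, 39.3333, -1.6667, -4.6667, -15.6667, -2.6667
Σ(xᵢ − x̄)² = 2039.3333 ⇒ m₂ = 2039.3333/6 = 339.88889
Σ(xᵢ − x̄)³ = 53727.5556 ⇒ m₃ = 53727.5556/6 = 8954.59259
m₂^(3/2) = 339.88889^(1.5) = 6266.21730
g₁ = m₃ / m₂^(3/2) = 8954.59259 / 6266.21730 ≈ 1.4290

1.4290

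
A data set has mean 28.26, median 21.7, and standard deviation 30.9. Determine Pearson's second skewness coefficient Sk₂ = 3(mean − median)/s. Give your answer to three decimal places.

Sk₂ = 3(28.26 − 21.7) / 30.9 = 3 × 6.5600 / 30.9
    = 19.6800 / 30.9 ≈ 0.637

0.637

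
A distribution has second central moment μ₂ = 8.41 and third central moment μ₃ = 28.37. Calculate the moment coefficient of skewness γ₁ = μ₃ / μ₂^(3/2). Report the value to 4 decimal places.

σ = √μ₂ = √8.41 = 2.90000
σ³ = μ₂^(3/2) = 24.38900
γ₁ = μ₃/σ³ = 28.37 / 24.38900 ≈ 1.1632

1.1632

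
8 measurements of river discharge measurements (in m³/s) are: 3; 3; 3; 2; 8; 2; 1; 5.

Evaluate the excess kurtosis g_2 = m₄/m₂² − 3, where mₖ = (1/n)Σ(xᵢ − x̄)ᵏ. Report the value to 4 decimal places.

0.5106

x̄ = 3.3750
Σ(xᵢ − x̄)² = 33.8750 ⇒ m₂ = 4.23438
Σ(xᵢ − x̄)⁴ = 503.5566 ⇒ m₄ = 62.94458
m₂² = 17.92993
g_2 = m₄/m₂² − 3 = 3.51059 − 3 ≈ 0.5106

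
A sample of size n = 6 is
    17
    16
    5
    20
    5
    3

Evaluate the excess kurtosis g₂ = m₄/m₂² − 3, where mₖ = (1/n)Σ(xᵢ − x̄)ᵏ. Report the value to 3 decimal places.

x̄ = 11.0000
Σ(xᵢ − x̄)² = 278.0000 ⇒ m₂ = 46.33333
Σ(xᵢ − x̄)⁴ = 15170.0000 ⇒ m₄ = 2528.33333
m₂² = 2146.77778
g₂ = m₄/m₂² − 3 = 1.17773 − 3 ≈ -1.822

-1.822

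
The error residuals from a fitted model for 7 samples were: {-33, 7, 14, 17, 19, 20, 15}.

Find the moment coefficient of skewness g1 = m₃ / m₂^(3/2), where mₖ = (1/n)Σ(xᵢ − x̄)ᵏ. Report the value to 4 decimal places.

-1.8346

x̄ = (-33 + 7 + 14 + 17 + 19 + 20 + 15) / 7 = 8.4286
deviations (xᵢ − x̄): -41.4286, -1.4286, 5.5714, 8.5714, 10.5714, 11.5714, 6.5714
Σ(xᵢ − x̄)² = 2111.7143 ⇒ m₂ = 2111.7143/7 = 301.67347
Σ(xᵢ − x̄)³ = -67290.6122 ⇒ m₃ = -67290.6122/7 = -9612.94461
m₂^(3/2) = 301.67347^(1.5) = 5239.69101
g1 = m₃ / m₂^(3/2) = -9612.94461 / 5239.69101 ≈ -1.8346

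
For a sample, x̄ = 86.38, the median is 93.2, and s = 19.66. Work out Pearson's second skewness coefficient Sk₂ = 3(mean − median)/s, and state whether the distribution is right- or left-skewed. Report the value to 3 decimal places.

-1.041, left-skewed

Sk₂ = 3(86.38 − 93.2) / 19.66 = 3 × -6.8200 / 19.66
    = -20.4600 / 19.66 ≈ -1.041
Sk₂ < 0 ⇒ mean < median ⇒ left-skewed (negative skew).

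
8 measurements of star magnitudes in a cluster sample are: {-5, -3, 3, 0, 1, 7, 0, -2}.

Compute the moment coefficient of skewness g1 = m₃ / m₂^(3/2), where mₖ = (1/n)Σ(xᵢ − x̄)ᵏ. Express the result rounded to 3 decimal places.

x̄ = (-5 - 3 + 3 + 0 + 1 + 7 + 0 - 2) / 8 = 0.1250
deviations (xᵢ − x̄): -5.1250, -3.1250, 2.8750, -0.1250, 0.8750, 6.8750, -0.1250, -2.1250
Σ(xᵢ − x̄)² = 96.8750 ⇒ m₂ = 96.8750/8 = 12.10938
Σ(xᵢ − x̄)³ = 174.6563 ⇒ m₃ = 174.6563/8 = 21.83203
m₂^(3/2) = 12.10938^(1.5) = 42.13884
g1 = m₃ / m₂^(3/2) = 21.83203 / 42.13884 ≈ 0.518

0.518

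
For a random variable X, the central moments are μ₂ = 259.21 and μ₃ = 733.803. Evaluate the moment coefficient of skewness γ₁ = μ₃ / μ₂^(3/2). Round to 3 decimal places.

0.176

σ = √μ₂ = √259.21 = 16.10000
σ³ = μ₂^(3/2) = 4173.28100
γ₁ = μ₃/σ³ = 733.803 / 4173.28100 ≈ 0.176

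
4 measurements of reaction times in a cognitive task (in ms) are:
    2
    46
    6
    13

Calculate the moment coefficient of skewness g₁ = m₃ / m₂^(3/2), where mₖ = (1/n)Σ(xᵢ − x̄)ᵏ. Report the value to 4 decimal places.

0.9839

x̄ = (2 + 46 + 6 + 13) / 4 = 16.7500
deviations (xᵢ − x̄): -14.7500, 29.2500, -10.7500, -3.7500
Σ(xᵢ − x̄)² = 1202.7500 ⇒ m₂ = 1202.7500/4 = 300.68750
Σ(xᵢ − x̄)³ = 20521.1250 ⇒ m₃ = 20521.1250/4 = 5130.28125
m₂^(3/2) = 300.68750^(1.5) = 5214.02443
g₁ = m₃ / m₂^(3/2) = 5130.28125 / 5214.02443 ≈ 0.9839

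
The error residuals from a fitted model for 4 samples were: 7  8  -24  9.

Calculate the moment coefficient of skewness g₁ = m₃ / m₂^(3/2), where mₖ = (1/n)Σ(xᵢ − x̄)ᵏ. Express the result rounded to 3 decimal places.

x̄ = (7 + 8 - 24 + 9) / 4 = 0.0000
deviations (xᵢ − x̄): 7.0000, 8.0000, -24.0000, 9.0000
Σ(xᵢ − x̄)² = 770.0000 ⇒ m₂ = 770.0000/4 = 192.50000
Σ(xᵢ − x̄)³ = -12240.0000 ⇒ m₃ = -12240.0000/4 = -3060.00000
m₂^(3/2) = 192.50000^(1.5) = 2670.82911
g₁ = m₃ / m₂^(3/2) = -3060.00000 / 2670.82911 ≈ -1.146

-1.146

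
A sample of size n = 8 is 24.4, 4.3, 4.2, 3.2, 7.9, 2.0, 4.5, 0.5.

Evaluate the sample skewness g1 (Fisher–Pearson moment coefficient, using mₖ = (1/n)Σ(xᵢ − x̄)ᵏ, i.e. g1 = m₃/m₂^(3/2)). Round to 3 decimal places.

x̄ = (24.4 + 4.3 + 4.2 + 3.2 + 7.9 + 2.0 + 4.5 + 0.5) / 8 = 6.3750
deviations (xᵢ − x̄): 18.0250, -2.0750, -2.1750, -3.1750, 1.5250, -4.3750, -1.8750, -5.8750
Σ(xᵢ − x̄)² = 403.5150 ⇒ m₂ = 403.5150/8 = 50.43937
Σ(xᵢ − x̄)³ = 5515.5397 ⇒ m₃ = 5515.5397/8 = 689.44247
m₂^(3/2) = 50.43937^(1.5) = 358.22389
g1 = m₃ / m₂^(3/2) = 689.44247 / 358.22389 ≈ 1.925

1.925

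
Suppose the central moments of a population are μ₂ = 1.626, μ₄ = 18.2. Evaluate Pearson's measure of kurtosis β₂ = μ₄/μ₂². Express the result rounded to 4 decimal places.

6.8838

μ₂² = 1.626² = 2.64388
μ₄/μ₂² = 18.2 / 2.64388 = 6.88383
β₂ ≈ 6.8838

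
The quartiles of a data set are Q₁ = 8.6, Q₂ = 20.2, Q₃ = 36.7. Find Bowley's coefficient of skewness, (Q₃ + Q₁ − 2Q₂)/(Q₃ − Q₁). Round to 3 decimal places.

numerator: Q₃ + Q₁ − 2Q₂ = 36.7 + 8.6 − 2×20.2 = 4.9000
denominator: Q₃ − Q₁ = 36.7 − 8.6 = 28.1000
Bowley skewness = 4.9000 / 28.1000 ≈ 0.174

0.174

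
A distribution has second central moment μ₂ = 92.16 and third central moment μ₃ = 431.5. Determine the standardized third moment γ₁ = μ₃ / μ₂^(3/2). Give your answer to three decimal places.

σ = √μ₂ = √92.16 = 9.60000
σ³ = μ₂^(3/2) = 884.73600
γ₁ = μ₃/σ³ = 431.5 / 884.73600 ≈ 0.488

0.488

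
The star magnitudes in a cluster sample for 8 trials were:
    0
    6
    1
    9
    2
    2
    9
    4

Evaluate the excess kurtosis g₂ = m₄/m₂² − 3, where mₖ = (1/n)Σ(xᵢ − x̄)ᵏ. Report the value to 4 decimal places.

x̄ = 4.1250
Σ(xᵢ − x̄)² = 86.8750 ⇒ m₂ = 10.85938
Σ(xᵢ − x̄)⁴ = 1567.6504 ⇒ m₄ = 195.95630
m₂² = 117.92603
g₂ = m₄/m₂² − 3 = 1.66169 − 3 ≈ -1.3383

-1.3383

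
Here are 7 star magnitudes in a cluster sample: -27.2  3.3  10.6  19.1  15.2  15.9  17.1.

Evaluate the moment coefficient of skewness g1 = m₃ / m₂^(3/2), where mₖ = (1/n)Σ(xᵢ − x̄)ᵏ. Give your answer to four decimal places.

x̄ = (-27.2 + 3.3 + 10.6 + 19.1 + 15.2 + 15.9 + 17.1) / 7 = 7.7143
deviations (xᵢ − x̄): -34.9143, -4.4143, 2.8857, 11.3857, 7.4857, 8.1857, 9.3857
Σ(xᵢ − x̄)² = 1587.5886 ⇒ m₂ = 1587.5886/7 = 226.79837
Σ(xᵢ − x̄)³ = -39352.0125 ⇒ m₃ = -39352.0125/7 = -5621.71608
m₂^(3/2) = 226.79837^(1.5) = 3415.54401
g1 = m₃ / m₂^(3/2) = -5621.71608 / 3415.54401 ≈ -1.6459

-1.6459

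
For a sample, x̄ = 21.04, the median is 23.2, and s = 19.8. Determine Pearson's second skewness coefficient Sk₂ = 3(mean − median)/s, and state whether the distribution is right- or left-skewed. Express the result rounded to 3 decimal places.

-0.327, left-skewed

Sk₂ = 3(21.04 − 23.2) / 19.8 = 3 × -2.1600 / 19.8
    = -6.4800 / 19.8 ≈ -0.327
Sk₂ < 0 ⇒ mean < median ⇒ left-skewed (negative skew).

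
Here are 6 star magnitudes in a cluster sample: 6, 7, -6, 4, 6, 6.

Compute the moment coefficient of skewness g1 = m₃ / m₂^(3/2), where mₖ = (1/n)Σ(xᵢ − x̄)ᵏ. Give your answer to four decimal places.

-1.6386

x̄ = (6 + 7 - 6 + 4 + 6 + 6) / 6 = 3.8333
deviations (xᵢ − x̄): 2.1667, 3.1667, -9.8333, 0.1667, 2.1667, 2.1667
Σ(xᵢ − x̄)² = 120.8333 ⇒ m₂ = 120.8333/6 = 20.13889
Σ(xᵢ − x̄)³ = -888.5556 ⇒ m₃ = -888.5556/6 = -148.09259
m₂^(3/2) = 20.13889^(1.5) = 90.37603
g1 = m₃ / m₂^(3/2) = -148.09259 / 90.37603 ≈ -1.6386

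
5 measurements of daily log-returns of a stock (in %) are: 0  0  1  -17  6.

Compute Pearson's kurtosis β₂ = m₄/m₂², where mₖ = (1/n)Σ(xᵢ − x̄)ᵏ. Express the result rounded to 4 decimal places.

x̄ = -2.0000
Σ(xᵢ − x̄)² = 306.0000 ⇒ m₂ = 61.20000
Σ(xᵢ − x̄)⁴ = 54834.0000 ⇒ m₄ = 10966.80000
m₂² = 3745.44000
β₂ = m₄/m₂² = 10966.80000 / 3745.44000 ≈ 2.9280

2.9280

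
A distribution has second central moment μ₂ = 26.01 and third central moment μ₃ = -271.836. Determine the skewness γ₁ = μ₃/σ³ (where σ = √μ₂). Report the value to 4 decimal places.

σ = √μ₂ = √26.01 = 5.10000
σ³ = μ₂^(3/2) = 132.65100
γ₁ = μ₃/σ³ = -271.836 / 132.65100 ≈ -2.0493

-2.0493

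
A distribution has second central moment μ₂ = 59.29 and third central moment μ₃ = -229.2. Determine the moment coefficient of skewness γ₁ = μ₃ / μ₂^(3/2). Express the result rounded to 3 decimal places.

-0.502

σ = √μ₂ = √59.29 = 7.70000
σ³ = μ₂^(3/2) = 456.53300
γ₁ = μ₃/σ³ = -229.2 / 456.53300 ≈ -0.502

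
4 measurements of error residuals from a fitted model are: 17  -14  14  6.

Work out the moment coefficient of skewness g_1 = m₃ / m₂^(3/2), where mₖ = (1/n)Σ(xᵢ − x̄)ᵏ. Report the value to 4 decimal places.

x̄ = (17 - 14 + 14 + 6) / 4 = 5.7500
deviations (xᵢ − x̄): 11.2500, -19.7500, 8.2500, 0.2500
Σ(xᵢ − x̄)² = 584.7500 ⇒ m₂ = 584.7500/4 = 146.18750
Σ(xᵢ − x̄)³ = -5718.3750 ⇒ m₃ = -5718.3750/4 = -1429.59375
m₂^(3/2) = 146.18750^(1.5) = 1767.52416
g_1 = m₃ / m₂^(3/2) = -1429.59375 / 1767.52416 ≈ -0.8088

-0.8088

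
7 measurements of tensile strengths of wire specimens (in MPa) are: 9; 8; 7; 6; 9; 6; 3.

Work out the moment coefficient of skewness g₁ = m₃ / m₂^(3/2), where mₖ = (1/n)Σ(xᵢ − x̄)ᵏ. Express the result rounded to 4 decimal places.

-0.7123

x̄ = (9 + 8 + 7 + 6 + 9 + 6 + 3) / 7 = 6.8571
deviations (xᵢ − x̄): 2.1429, 1.1429, 0.1429, -0.8571, 2.1429, -0.8571, -3.8571
Σ(xᵢ − x̄)² = 26.8571 ⇒ m₂ = 26.8571/7 = 3.83673
Σ(xᵢ − x̄)³ = -37.4694 ⇒ m₃ = -37.4694/7 = -5.35277
m₂^(3/2) = 3.83673^(1.5) = 7.51524
g₁ = m₃ / m₂^(3/2) = -5.35277 / 7.51524 ≈ -0.7123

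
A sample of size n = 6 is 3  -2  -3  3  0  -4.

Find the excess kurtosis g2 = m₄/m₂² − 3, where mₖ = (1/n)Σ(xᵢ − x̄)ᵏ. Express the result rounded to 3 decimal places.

-1.567

x̄ = -0.5000
Σ(xᵢ − x̄)² = 45.5000 ⇒ m₂ = 7.58333
Σ(xᵢ − x̄)⁴ = 494.3750 ⇒ m₄ = 82.39583
m₂² = 57.50694
g2 = m₄/m₂² − 3 = 1.43280 − 3 ≈ -1.567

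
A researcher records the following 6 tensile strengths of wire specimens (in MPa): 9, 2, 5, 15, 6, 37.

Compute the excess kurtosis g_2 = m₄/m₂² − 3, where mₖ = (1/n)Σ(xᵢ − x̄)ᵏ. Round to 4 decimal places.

x̄ = 12.3333
Σ(xᵢ − x̄)² = 827.3333 ⇒ m₂ = 137.88889
Σ(xᵢ − x̄)⁴ = 386281.1111 ⇒ m₄ = 64380.18519
m₂² = 19013.34568
g_2 = m₄/m₂² − 3 = 3.38605 − 3 ≈ 0.3861

0.3861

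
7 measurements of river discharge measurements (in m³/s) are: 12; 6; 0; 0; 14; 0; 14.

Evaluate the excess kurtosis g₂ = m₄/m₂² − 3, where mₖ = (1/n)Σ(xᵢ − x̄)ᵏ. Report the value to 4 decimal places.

-1.7920

x̄ = 6.5714
Σ(xᵢ − x̄)² = 269.7143 ⇒ m₂ = 38.53061
Σ(xᵢ − x̄)⁴ = 12553.5160 ⇒ m₄ = 1793.35943
m₂² = 1484.60808
g₂ = m₄/m₂² − 3 = 1.20797 − 3 ≈ -1.7920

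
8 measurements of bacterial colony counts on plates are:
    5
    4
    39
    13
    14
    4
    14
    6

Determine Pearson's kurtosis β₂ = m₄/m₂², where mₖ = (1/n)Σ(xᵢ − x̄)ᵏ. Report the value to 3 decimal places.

x̄ = 12.3750
Σ(xᵢ − x̄)² = 949.8750 ⇒ m₂ = 118.73438
Σ(xᵢ − x̄)⁴ = 516989.4316 ⇒ m₄ = 64623.67896
m₂² = 14097.85181
β₂ = m₄/m₂² = 64623.67896 / 14097.85181 ≈ 4.584

4.584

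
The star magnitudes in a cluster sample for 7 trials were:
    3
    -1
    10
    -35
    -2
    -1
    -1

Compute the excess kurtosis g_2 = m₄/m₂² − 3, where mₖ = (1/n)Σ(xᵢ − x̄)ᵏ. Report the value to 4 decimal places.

1.4840

x̄ = -3.8571
Σ(xᵢ − x̄)² = 1236.8571 ⇒ m₂ = 176.69388
Σ(xᵢ − x̄)⁴ = 979957.0321 ⇒ m₄ = 139993.86172
m₂² = 31220.72636
g_2 = m₄/m₂² − 3 = 4.48400 − 3 ≈ 1.4840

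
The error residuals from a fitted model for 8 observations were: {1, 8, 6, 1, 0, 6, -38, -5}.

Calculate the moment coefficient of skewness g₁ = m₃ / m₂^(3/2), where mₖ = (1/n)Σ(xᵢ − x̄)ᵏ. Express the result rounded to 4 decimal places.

-1.9286

x̄ = (1 + 8 + 6 + 1 + 0 + 6 - 38 - 5) / 8 = -2.6250
deviations (xᵢ − x̄): 3.6250, 10.6250, 8.6250, 3.6250, 2.6250, 8.6250, -35.3750, -2.3750
Σ(xᵢ − x̄)² = 1551.8750 ⇒ m₂ = 1551.8750/8 = 193.98438
Σ(xᵢ − x̄)³ = -41685.2813 ⇒ m₃ = -41685.2813/8 = -5210.66016
m₂^(3/2) = 193.98438^(1.5) = 2701.78089
g₁ = m₃ / m₂^(3/2) = -5210.66016 / 2701.78089 ≈ -1.9286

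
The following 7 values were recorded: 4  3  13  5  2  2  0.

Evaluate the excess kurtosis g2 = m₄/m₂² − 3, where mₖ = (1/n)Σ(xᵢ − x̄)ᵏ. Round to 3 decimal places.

0.981

x̄ = 4.1429
Σ(xᵢ − x̄)² = 106.8571 ⇒ m₂ = 15.26531
Σ(xᵢ − x̄)⁴ = 6493.2362 ⇒ m₄ = 927.60516
m₂² = 233.02957
g2 = m₄/m₂² − 3 = 3.98063 − 3 ≈ 0.981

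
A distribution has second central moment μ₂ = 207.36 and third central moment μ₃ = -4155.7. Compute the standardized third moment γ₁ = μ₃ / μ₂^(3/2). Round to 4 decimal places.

σ = √μ₂ = √207.36 = 14.40000
σ³ = μ₂^(3/2) = 2985.98400
γ₁ = μ₃/σ³ = -4155.7 / 2985.98400 ≈ -1.3917

-1.3917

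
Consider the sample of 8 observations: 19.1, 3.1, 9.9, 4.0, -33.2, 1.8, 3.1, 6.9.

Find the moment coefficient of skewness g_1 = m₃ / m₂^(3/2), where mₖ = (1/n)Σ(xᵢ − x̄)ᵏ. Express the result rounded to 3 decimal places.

-1.608

x̄ = (19.1 + 3.1 + 9.9 + 4.0 - 33.2 + 1.8 + 3.1 + 6.9) / 8 = 1.8375
deviations (xᵢ − x̄): 17.2625, 1.2625, 8.0625, 2.1625, -35.0375, -0.0375, 1.2625, 5.0625
Σ(xᵢ − x̄)² = 1624.1188 ⇒ m₂ = 1624.1188/8 = 203.01484
Σ(xᵢ − x̄)³ = -37200.8628 ⇒ m₃ = -37200.8628/8 = -4650.10785
m₂^(3/2) = 203.01484^(1.5) = 2892.62203
g_1 = m₃ / m₂^(3/2) = -4650.10785 / 2892.62203 ≈ -1.608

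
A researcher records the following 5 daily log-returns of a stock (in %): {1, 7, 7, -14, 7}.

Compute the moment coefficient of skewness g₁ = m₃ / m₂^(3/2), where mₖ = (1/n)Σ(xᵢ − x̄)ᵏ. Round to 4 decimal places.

x̄ = (1 + 7 + 7 - 14 + 7) / 5 = 1.6000
deviations (xᵢ − x̄): -0.6000, 5.4000, 5.4000, -15.6000, 5.4000
Σ(xᵢ − x̄)² = 331.2000 ⇒ m₂ = 331.2000/5 = 66.24000
Σ(xᵢ − x̄)³ = -3324.2400 ⇒ m₃ = -3324.2400/5 = -664.84800
m₂^(3/2) = 66.24000^(1.5) = 539.11385
g₁ = m₃ / m₂^(3/2) = -664.84800 / 539.11385 ≈ -1.2332

-1.2332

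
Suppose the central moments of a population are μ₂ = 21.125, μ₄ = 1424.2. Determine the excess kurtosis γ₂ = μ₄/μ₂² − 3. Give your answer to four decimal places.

0.1914

μ₂² = 21.125² = 446.26563
μ₄/μ₂² = 1424.2 / 446.26563 = 3.19137
γ₂ = 3.19137 − 3 ≈ 0.1914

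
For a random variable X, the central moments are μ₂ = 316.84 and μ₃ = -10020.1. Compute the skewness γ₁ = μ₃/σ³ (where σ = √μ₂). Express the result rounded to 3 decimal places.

-1.777

σ = √μ₂ = √316.84 = 17.80000
σ³ = μ₂^(3/2) = 5639.75200
γ₁ = μ₃/σ³ = -10020.1 / 5639.75200 ≈ -1.777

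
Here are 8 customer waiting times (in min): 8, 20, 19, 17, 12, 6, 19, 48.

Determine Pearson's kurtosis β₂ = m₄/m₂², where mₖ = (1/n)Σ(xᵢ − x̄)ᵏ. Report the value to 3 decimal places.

4.479

x̄ = 18.6250
Σ(xᵢ − x̄)² = 1183.8750 ⇒ m₂ = 147.98438
Σ(xᵢ − x̄)⁴ = 784666.8691 ⇒ m₄ = 98083.35864
m₂² = 21899.37524
β₂ = m₄/m₂² = 98083.35864 / 21899.37524 ≈ 4.479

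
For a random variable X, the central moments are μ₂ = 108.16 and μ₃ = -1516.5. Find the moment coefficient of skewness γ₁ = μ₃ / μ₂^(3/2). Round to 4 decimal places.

-1.3482

σ = √μ₂ = √108.16 = 10.40000
σ³ = μ₂^(3/2) = 1124.86400
γ₁ = μ₃/σ³ = -1516.5 / 1124.86400 ≈ -1.3482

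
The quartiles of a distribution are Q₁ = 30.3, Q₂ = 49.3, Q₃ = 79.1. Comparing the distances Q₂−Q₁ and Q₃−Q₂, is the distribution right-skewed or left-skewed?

right-skewed

Q₂ − Q₁ = 19.0;  Q₃ − Q₂ = 29.8
Q₃ − Q₂ > Q₂ − Q₁ ⇒ the upper half is more spread out ⇒ right-skewed.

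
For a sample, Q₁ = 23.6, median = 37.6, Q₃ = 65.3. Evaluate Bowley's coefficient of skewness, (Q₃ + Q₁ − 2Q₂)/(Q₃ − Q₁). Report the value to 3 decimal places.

numerator: Q₃ + Q₁ − 2Q₂ = 65.3 + 23.6 − 2×37.6 = 13.7000
denominator: Q₃ − Q₁ = 65.3 − 23.6 = 41.7000
Bowley skewness = 13.7000 / 41.7000 ≈ 0.329

0.329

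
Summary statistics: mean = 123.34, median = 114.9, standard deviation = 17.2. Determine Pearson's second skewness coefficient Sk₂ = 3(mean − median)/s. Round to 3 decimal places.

1.472

Sk₂ = 3(123.34 − 114.9) / 17.2 = 3 × 8.4400 / 17.2
    = 25.3200 / 17.2 ≈ 1.472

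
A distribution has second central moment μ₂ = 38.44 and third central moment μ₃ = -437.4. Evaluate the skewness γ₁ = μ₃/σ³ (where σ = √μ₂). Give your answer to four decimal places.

-1.8353

σ = √μ₂ = √38.44 = 6.20000
σ³ = μ₂^(3/2) = 238.32800
γ₁ = μ₃/σ³ = -437.4 / 238.32800 ≈ -1.8353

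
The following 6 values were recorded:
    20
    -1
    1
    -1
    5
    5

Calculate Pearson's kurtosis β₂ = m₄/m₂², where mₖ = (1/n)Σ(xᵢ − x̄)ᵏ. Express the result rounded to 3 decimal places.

3.399

x̄ = 4.8333
Σ(xᵢ − x̄)² = 312.8333 ⇒ m₂ = 52.13889
Σ(xᵢ − x̄)⁴ = 55444.4861 ⇒ m₄ = 9240.74769
m₂² = 2718.46373
β₂ = m₄/m₂² = 9240.74769 / 2718.46373 ≈ 3.399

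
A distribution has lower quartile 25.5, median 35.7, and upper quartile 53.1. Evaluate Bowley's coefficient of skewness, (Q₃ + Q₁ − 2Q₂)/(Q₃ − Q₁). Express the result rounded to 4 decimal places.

0.2609

numerator: Q₃ + Q₁ − 2Q₂ = 53.1 + 25.5 − 2×35.7 = 7.2000
denominator: Q₃ − Q₁ = 53.1 − 25.5 = 27.6000
Bowley skewness = 7.2000 / 27.6000 ≈ 0.2609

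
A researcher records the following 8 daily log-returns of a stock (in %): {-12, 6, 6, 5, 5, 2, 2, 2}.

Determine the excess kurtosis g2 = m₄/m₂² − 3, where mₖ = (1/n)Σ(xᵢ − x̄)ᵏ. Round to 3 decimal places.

x̄ = 2.0000
Σ(xᵢ − x̄)² = 246.0000 ⇒ m₂ = 30.75000
Σ(xᵢ − x̄)⁴ = 39090.0000 ⇒ m₄ = 4886.25000
m₂² = 945.56250
g2 = m₄/m₂² − 3 = 5.16756 − 3 ≈ 2.168

2.168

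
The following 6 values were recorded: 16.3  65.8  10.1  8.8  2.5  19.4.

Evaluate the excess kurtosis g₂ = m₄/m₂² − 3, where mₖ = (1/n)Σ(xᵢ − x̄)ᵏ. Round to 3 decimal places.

x̄ = 20.4833
Σ(xᵢ − x̄)² = 2639.9883 ⇒ m₂ = 439.99806
Σ(xᵢ − x̄)⁴ = 4352425.5782 ⇒ m₄ = 725404.26304
m₂² = 193598.28889
g₂ = m₄/m₂² − 3 = 3.74696 − 3 ≈ 0.747

0.747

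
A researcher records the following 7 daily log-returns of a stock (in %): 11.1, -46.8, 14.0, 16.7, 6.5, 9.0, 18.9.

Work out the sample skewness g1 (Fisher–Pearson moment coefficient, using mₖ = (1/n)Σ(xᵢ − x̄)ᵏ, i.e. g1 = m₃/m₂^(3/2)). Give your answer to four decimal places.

-1.8918

x̄ = (11.1 - 46.8 + 14.0 + 16.7 + 6.5 + 9.0 + 18.9) / 7 = 4.2000
deviations (xᵢ − x̄): 6.9000, -51.0000, 9.8000, 12.5000, 2.3000, 4.8000, 14.7000
Σ(xᵢ − x̄)² = 3145.3200 ⇒ m₂ = 3145.3200/7 = 449.33143
Σ(xᵢ − x̄)³ = -126128.8920 ⇒ m₃ = -126128.8920/7 = -18018.41314
m₂^(3/2) = 449.33143^(1.5) = 9524.67564
g1 = m₃ / m₂^(3/2) = -18018.41314 / 9524.67564 ≈ -1.8918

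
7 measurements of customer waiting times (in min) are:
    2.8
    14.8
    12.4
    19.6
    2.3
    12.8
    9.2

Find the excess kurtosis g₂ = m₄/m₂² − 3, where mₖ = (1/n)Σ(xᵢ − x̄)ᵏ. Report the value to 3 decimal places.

x̄ = 10.5571
Σ(xᵢ − x̄)² = 238.3971 ⇒ m₂ = 34.05673
Σ(xᵢ − x̄)⁴ = 15320.5540 ⇒ m₄ = 2188.65057
m₂² = 1159.86118
g₂ = m₄/m₂² − 3 = 1.88699 − 3 ≈ -1.113

-1.113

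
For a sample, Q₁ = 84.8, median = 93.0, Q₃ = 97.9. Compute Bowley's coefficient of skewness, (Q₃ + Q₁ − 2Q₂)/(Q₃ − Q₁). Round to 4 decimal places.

-0.2519

numerator: Q₃ + Q₁ − 2Q₂ = 97.9 + 84.8 − 2×93.0 = -3.3000
denominator: Q₃ − Q₁ = 97.9 − 84.8 = 13.1000
Bowley skewness = -3.3000 / 13.1000 ≈ -0.2519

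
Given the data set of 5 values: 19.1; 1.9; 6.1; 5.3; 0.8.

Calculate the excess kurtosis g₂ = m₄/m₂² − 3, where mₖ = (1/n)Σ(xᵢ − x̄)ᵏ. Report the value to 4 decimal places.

x̄ = 6.6400
Σ(xᵢ − x̄)² = 213.9120 ⇒ m₂ = 42.78240
Σ(xᵢ − x̄)⁴ = 25774.3535 ⇒ m₄ = 5154.87070
m₂² = 1830.33375
g₂ = m₄/m₂² − 3 = 2.81636 − 3 ≈ -0.1836

-0.1836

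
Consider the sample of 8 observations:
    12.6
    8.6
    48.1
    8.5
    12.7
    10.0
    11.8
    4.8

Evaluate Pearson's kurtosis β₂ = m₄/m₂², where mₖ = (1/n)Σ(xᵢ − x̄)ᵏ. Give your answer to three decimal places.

5.744

x̄ = 14.6375
Σ(xᵢ − x̄)² = 1328.0988 ⇒ m₂ = 166.01234
Σ(xᵢ − x̄)⁴ = 1266487.2191 ⇒ m₄ = 158310.90239
m₂² = 27560.09828
β₂ = m₄/m₂² = 158310.90239 / 27560.09828 ≈ 5.744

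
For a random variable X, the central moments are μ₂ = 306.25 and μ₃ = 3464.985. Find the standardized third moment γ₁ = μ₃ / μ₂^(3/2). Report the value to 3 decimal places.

0.647

σ = √μ₂ = √306.25 = 17.50000
σ³ = μ₂^(3/2) = 5359.37500
γ₁ = μ₃/σ³ = 3464.985 / 5359.37500 ≈ 0.647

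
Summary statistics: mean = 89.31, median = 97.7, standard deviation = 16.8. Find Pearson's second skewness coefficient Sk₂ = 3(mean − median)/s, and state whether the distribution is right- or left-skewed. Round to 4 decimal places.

-1.4982, left-skewed

Sk₂ = 3(89.31 − 97.7) / 16.8 = 3 × -8.3900 / 16.8
    = -25.1700 / 16.8 ≈ -1.4982
Sk₂ < 0 ⇒ mean < median ⇒ left-skewed (negative skew).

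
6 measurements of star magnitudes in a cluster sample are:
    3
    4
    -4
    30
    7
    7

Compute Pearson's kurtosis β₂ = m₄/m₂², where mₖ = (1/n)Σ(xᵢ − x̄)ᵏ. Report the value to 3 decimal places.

3.491

x̄ = 7.8333
Σ(xᵢ − x̄)² = 670.8333 ⇒ m₂ = 111.80556
Σ(xᵢ − x̄)⁴ = 261806.1528 ⇒ m₄ = 43634.35880
m₂² = 12500.48225
β₂ = m₄/m₂² = 43634.35880 / 12500.48225 ≈ 3.491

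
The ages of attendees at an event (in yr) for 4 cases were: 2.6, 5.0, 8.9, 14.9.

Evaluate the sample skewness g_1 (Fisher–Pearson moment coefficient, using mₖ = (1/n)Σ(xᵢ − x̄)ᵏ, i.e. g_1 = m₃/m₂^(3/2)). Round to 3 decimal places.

x̄ = (2.6 + 5.0 + 8.9 + 14.9) / 4 = 7.8500
deviations (xᵢ − x̄): -5.2500, -2.8500, 1.0500, 7.0500
Σ(xᵢ − x̄)² = 86.4900 ⇒ m₂ = 86.4900/4 = 21.62250
Σ(xᵢ − x̄)³ = 183.7080 ⇒ m₃ = 183.7080/4 = 45.92700
m₂^(3/2) = 21.62250^(1.5) = 100.54463
g_1 = m₃ / m₂^(3/2) = 45.92700 / 100.54463 ≈ 0.457

0.457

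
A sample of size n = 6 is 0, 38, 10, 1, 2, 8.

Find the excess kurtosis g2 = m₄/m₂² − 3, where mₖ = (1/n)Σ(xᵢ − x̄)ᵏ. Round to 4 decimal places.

x̄ = 9.8333
Σ(xᵢ − x̄)² = 1032.8333 ⇒ m₂ = 172.13889
Σ(xᵢ − x̄)⁴ = 648636.4861 ⇒ m₄ = 108106.08102
m₂² = 29631.79707
g2 = m₄/m₂² − 3 = 3.64831 − 3 ≈ 0.6483

0.6483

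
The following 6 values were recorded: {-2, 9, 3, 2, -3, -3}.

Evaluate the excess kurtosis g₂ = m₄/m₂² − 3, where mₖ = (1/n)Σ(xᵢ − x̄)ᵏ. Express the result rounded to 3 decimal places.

x̄ = 1.0000
Σ(xᵢ − x̄)² = 110.0000 ⇒ m₂ = 18.33333
Σ(xᵢ − x̄)⁴ = 4706.0000 ⇒ m₄ = 784.33333
m₂² = 336.11111
g₂ = m₄/m₂² − 3 = 2.33355 − 3 ≈ -0.666

-0.666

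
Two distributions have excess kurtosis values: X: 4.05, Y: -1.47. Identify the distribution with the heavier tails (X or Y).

Higher excess kurtosis ⇒ heavier tails relative to the normal distribution.
4.05 vs -1.47: the larger is 4.05, so X has heavier tails. (X is leptokurtic — heavier-than-normal tails; the other is platykurtic.)

X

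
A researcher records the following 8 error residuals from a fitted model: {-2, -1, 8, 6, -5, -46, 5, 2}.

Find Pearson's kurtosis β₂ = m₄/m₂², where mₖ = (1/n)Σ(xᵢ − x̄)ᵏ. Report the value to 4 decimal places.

5.4479

x̄ = -4.1250
Σ(xᵢ − x̄)² = 2138.8750 ⇒ m₂ = 267.35938
Σ(xᵢ − x̄)⁴ = 3115397.0254 ⇒ m₄ = 389424.62817
m₂² = 71481.03540
β₂ = m₄/m₂² = 389424.62817 / 71481.03540 ≈ 5.4479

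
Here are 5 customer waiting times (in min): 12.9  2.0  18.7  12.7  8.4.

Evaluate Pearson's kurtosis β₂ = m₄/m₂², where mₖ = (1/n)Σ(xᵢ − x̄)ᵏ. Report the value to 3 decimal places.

x̄ = 10.9400
Σ(xᵢ − x̄)² = 153.5320 ⇒ m₂ = 30.70640
Σ(xᵢ − x̄)⁴ = 10079.9173 ⇒ m₄ = 2015.98347
m₂² = 942.88300
β₂ = m₄/m₂² = 2015.98347 / 942.88300 ≈ 2.138

2.138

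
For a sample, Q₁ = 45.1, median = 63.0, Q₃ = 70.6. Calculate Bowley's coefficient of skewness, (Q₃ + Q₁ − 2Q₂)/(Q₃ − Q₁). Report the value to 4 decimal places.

numerator: Q₃ + Q₁ − 2Q₂ = 70.6 + 45.1 − 2×63.0 = -10.3000
denominator: Q₃ − Q₁ = 70.6 − 45.1 = 25.5000
Bowley skewness = -10.3000 / 25.5000 ≈ -0.4039

-0.4039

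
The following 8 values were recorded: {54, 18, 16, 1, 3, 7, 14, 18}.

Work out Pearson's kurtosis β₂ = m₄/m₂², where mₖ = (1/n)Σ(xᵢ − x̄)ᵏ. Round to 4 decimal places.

x̄ = 16.3750
Σ(xᵢ − x̄)² = 1929.8750 ⇒ m₂ = 241.23438
Σ(xᵢ − x̄)⁴ = 2099691.3066 ⇒ m₄ = 262461.41333
m₂² = 58194.02368
β₂ = m₄/m₂² = 262461.41333 / 58194.02368 ≈ 4.5101

4.5101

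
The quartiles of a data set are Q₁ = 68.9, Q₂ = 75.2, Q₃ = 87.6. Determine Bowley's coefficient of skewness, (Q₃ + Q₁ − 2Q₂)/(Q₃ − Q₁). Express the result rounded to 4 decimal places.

0.3262

numerator: Q₃ + Q₁ − 2Q₂ = 87.6 + 68.9 − 2×75.2 = 6.1000
denominator: Q₃ − Q₁ = 87.6 − 68.9 = 18.7000
Bowley skewness = 6.1000 / 18.7000 ≈ 0.3262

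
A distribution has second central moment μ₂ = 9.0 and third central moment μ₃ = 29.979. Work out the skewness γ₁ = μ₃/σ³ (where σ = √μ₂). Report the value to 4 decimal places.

σ = √μ₂ = √9.0 = 3.00000
σ³ = μ₂^(3/2) = 27.00000
γ₁ = μ₃/σ³ = 29.979 / 27.00000 ≈ 1.1103

1.1103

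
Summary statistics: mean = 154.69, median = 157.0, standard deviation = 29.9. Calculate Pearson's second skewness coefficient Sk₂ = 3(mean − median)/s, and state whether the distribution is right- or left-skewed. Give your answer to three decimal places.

-0.232, left-skewed

Sk₂ = 3(154.69 − 157.0) / 29.9 = 3 × -2.3100 / 29.9
    = -6.9300 / 29.9 ≈ -0.232
Sk₂ < 0 ⇒ mean < median ⇒ left-skewed (negative skew).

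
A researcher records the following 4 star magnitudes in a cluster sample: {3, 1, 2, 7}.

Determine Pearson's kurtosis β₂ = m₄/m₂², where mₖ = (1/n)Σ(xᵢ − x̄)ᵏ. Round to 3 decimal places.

2.098

x̄ = 3.2500
Σ(xᵢ − x̄)² = 20.7500 ⇒ m₂ = 5.18750
Σ(xᵢ − x̄)⁴ = 225.8281 ⇒ m₄ = 56.45703
m₂² = 26.91016
β₂ = m₄/m₂² = 56.45703 / 26.91016 ≈ 2.098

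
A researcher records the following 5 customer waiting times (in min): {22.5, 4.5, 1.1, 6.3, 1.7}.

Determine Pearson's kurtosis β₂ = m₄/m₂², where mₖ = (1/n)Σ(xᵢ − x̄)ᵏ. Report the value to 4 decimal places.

x̄ = 7.2200
Σ(xᵢ − x̄)² = 309.6480 ⇒ m₂ = 61.92960
Σ(xᵢ − x̄)⁴ = 56898.8933 ⇒ m₄ = 11379.77867
m₂² = 3835.27536
β₂ = m₄/m₂² = 11379.77867 / 3835.27536 ≈ 2.9671

2.9671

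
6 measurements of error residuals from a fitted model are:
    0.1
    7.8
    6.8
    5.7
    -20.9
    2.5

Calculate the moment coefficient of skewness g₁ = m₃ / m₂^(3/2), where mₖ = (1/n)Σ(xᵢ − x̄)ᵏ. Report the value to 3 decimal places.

x̄ = (0.1 + 7.8 + 6.8 + 5.7 - 20.9 + 2.5) / 6 = 0.3333
deviations (xᵢ − x̄): -0.2333, 7.4667, 6.4667, 5.3667, -21.2333, 2.1667
Σ(xᵢ − x̄)² = 581.9733 ⇒ m₂ = 581.9733/6 = 96.99556
Σ(xᵢ − x̄)³ = -8721.7216 ⇒ m₃ = -8721.7216/6 = -1453.62026
m₂^(3/2) = 96.99556^(1.5) = 955.27355
g₁ = m₃ / m₂^(3/2) = -1453.62026 / 955.27355 ≈ -1.522

-1.522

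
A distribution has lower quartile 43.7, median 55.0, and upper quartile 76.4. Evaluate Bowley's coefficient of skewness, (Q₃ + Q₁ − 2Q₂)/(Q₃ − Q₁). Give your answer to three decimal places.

0.309

numerator: Q₃ + Q₁ − 2Q₂ = 76.4 + 43.7 − 2×55.0 = 10.1000
denominator: Q₃ − Q₁ = 76.4 − 43.7 = 32.7000
Bowley skewness = 10.1000 / 32.7000 ≈ 0.309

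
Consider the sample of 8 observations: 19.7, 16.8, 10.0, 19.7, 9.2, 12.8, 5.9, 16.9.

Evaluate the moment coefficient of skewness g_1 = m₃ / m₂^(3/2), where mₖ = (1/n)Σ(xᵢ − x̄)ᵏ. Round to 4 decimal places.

-0.2439

x̄ = (19.7 + 16.8 + 10.0 + 19.7 + 9.2 + 12.8 + 5.9 + 16.9) / 8 = 13.8750
deviations (xᵢ − x̄): 5.8250, 2.9250, -3.8750, 5.8250, -4.6750, -1.0750, -7.9750, 3.0250
Σ(xᵢ − x̄)² = 187.1950 ⇒ m₂ = 187.1950/8 = 23.39937
Σ(xᵢ − x̄)³ = -220.8203 ⇒ m₃ = -220.8203/8 = -27.60253
m₂^(3/2) = 23.39937^(1.5) = 113.18956
g_1 = m₃ / m₂^(3/2) = -27.60253 / 113.18956 ≈ -0.2439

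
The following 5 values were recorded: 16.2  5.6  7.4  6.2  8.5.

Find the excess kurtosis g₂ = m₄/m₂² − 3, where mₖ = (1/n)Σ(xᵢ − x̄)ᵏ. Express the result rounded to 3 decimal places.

x̄ = 8.7800
Σ(xᵢ − x̄)² = 73.8080 ⇒ m₂ = 14.76160
Σ(xᵢ − x̄)⁴ = 3181.4084 ⇒ m₄ = 636.28167
m₂² = 217.90483
g₂ = m₄/m₂² − 3 = 2.92000 − 3 ≈ -0.080

-0.080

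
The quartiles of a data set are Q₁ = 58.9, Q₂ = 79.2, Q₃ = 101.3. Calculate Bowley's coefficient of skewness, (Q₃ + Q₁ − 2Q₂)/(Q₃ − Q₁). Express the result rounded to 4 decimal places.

numerator: Q₃ + Q₁ − 2Q₂ = 101.3 + 58.9 − 2×79.2 = 1.8000
denominator: Q₃ − Q₁ = 101.3 − 58.9 = 42.4000
Bowley skewness = 1.8000 / 42.4000 ≈ 0.0425

0.0425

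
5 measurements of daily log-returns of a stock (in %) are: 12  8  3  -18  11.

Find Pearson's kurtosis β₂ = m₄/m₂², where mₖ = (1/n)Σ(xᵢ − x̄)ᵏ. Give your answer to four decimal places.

2.8443

x̄ = 3.2000
Σ(xᵢ − x̄)² = 610.8000 ⇒ m₂ = 122.16000
Σ(xᵢ − x̄)⁴ = 212225.6160 ⇒ m₄ = 42445.12320
m₂² = 14923.06560
β₂ = m₄/m₂² = 42445.12320 / 14923.06560 ≈ 2.8443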